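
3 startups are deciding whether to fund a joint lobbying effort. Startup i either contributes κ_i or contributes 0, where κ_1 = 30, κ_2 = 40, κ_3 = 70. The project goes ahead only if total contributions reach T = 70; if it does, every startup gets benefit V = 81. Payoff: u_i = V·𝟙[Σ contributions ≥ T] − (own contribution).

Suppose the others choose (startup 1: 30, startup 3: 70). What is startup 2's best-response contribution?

Others' total = 100 ≥ 70; contributing adds cost 40 for no extra benefit.
Best response: 0.

0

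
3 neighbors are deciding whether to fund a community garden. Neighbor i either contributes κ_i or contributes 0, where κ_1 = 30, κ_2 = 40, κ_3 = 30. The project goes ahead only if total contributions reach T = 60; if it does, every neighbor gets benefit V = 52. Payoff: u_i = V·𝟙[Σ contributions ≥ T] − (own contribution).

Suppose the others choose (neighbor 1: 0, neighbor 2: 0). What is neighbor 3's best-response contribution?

Others' total = 0. Even contributing 30 gives 30 < 60: no benefit either way.
Best response: 0.

0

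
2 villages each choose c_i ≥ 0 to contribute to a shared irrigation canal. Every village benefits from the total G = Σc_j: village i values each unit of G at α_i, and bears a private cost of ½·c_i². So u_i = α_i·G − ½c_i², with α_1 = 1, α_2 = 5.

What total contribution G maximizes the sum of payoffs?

12

Planner FOC: ∂(Σu_j)/∂c_i = (Σα_j) − c_i = 0, so c_i^SO = Σα_j = 6 for every i; G^SO = 12.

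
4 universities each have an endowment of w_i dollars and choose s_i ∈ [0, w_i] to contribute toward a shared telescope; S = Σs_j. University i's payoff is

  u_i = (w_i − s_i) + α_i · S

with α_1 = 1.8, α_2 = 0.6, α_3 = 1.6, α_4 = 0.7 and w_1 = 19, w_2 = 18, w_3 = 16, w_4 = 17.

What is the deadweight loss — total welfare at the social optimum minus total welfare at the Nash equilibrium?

∂u_i/∂s_i = α_i − 1, so university i contributes w_i if α_i > 1, else 0.
α_i > 1 for i ∈ {1, 3}; NE contributions (19, 0, 16, 0), S = 35.
W^NE = Σw_i − S^NE + (Σα_i)·S^NE = 70 + 3.7·35 = 199.5.
Planner: ∂(Σu_j)/∂s_i = Σα_j − 1 = 3.7 > 0, so everyone contributes w_i; S^SO = 70, W^SO = 70 + 3.7·70 = 329.
Deadweight loss = 129.5.

129.5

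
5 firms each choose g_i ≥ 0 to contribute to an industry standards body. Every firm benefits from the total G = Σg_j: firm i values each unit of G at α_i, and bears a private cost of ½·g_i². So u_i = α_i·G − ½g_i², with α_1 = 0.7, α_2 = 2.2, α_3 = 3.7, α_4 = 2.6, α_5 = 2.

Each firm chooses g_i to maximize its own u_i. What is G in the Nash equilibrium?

11.2

Firm i's FOC: ∂u_i/∂g_i = α_i − g_i = 0, so g_i* = α_i.
NE contributions = (0.7, 2.2, 3.7, 2.6, 2); G = 11.2.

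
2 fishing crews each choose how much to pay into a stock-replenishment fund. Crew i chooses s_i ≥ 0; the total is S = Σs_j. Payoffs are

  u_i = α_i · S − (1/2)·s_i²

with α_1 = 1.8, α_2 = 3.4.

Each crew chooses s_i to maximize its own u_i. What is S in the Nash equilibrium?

Crew i's FOC: ∂u_i/∂s_i = α_i − s_i = 0, so s_i* = α_i.
NE contributions = (1.8, 3.4); S = 5.2.

5.2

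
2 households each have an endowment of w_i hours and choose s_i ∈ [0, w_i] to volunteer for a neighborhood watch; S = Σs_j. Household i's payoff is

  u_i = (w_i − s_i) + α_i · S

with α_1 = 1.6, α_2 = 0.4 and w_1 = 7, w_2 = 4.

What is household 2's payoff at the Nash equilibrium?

6.8

∂u_i/∂s_i = α_i − 1, so household i contributes w_i if α_i > 1, else 0.
α_i > 1 for i ∈ {1}; NE contributions (7, 0), S = 7.
u_2 = (4 − 0) + 0.4·7 = 6.8.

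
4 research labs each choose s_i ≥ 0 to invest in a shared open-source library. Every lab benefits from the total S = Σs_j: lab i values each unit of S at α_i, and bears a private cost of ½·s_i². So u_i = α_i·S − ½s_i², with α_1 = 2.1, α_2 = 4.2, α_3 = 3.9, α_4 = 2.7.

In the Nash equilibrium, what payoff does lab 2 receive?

Lab i's FOC: ∂u_i/∂s_i = α_i − s_i = 0, so s_i* = α_i.
NE contributions = (2.1, 4.2, 3.9, 2.7); S = 12.9.
u_2 = α_2·S − ½·(s_2)² = 4.2·12.9 − ½·4.2² = 45.36.

45.36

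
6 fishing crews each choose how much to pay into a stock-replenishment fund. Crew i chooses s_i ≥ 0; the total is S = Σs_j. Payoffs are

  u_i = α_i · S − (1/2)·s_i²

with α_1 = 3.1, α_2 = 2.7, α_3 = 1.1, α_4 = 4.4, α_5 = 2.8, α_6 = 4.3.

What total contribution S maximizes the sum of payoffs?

110.4

Planner FOC: ∂(Σu_j)/∂s_i = (Σα_j) − s_i = 0, so s_i^SO = Σα_j = 18.4 for every i; S^SO = 110.4.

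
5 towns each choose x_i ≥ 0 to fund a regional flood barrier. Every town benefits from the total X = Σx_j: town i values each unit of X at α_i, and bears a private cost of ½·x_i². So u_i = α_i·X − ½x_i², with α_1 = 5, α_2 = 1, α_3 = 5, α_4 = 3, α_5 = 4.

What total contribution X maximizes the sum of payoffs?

Planner FOC: ∂(Σu_j)/∂x_i = (Σα_j) − x_i = 0, so x_i^SO = Σα_j = 18 for every i; X^SO = 90.

90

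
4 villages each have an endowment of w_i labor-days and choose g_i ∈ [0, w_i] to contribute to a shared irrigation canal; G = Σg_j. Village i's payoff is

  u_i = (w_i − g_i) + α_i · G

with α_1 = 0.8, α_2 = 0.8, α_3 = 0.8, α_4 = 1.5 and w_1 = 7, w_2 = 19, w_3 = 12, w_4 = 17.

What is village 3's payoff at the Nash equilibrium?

∂u_i/∂g_i = α_i − 1, so village i contributes w_i if α_i > 1, else 0.
α_i > 1 for i ∈ {4}; NE contributions (0, 0, 0, 17), G = 17.
u_3 = (12 − 0) + 0.8·17 = 25.6.

25.6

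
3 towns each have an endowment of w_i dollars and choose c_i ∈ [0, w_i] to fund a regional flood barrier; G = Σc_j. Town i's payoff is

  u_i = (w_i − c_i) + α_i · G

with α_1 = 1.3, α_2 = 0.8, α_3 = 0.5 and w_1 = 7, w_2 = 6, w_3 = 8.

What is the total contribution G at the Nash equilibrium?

∂u_i/∂c_i = α_i − 1, so town i contributes w_i if α_i > 1, else 0.
α_i > 1 for i ∈ {1}; NE contributions (7, 0, 0), G = 7.

7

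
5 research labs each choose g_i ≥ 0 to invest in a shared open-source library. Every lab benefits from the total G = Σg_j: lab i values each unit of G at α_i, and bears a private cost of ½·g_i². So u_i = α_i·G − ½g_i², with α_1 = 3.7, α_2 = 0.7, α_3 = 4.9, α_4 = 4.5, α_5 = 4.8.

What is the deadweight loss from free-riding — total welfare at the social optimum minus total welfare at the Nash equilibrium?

559.68

Lab i's FOC: ∂u_i/∂g_i = α_i − g_i = 0, so g_i* = α_i.
NE contributions = (3.7, 0.7, 4.9, 4.5, 4.8); G = 18.6.
W^NE = (Σα)·G − ½Σα_i² = 18.6² − ½·81.48 = 305.22.
Planner sets g_i = Σα_j = 18.6 for every i, so G^SO = 5·18.6 = 93.
W^SO = (Σα)·G^SO − ½·5·(Σα)² = (5/2)·18.6² = 864.9.
Deadweight loss = W^SO − W^NE = 559.68.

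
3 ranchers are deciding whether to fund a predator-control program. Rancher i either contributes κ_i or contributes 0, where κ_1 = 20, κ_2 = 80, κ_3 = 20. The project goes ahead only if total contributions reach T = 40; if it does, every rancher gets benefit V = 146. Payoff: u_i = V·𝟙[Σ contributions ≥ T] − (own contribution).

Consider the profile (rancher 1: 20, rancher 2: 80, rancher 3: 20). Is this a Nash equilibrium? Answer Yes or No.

No

Total = 120 ≥ 40: provided.
Rancher 1 (pledges 20, payoff 126): dropping to 0 → total 100, payoff 146. Profitable deviation.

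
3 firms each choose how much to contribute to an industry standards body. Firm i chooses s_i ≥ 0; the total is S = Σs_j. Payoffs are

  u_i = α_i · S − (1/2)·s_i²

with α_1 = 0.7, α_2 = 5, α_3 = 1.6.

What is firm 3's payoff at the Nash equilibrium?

Firm i's FOC: ∂u_i/∂s_i = α_i − s_i = 0, so s_i* = α_i.
NE contributions = (0.7, 5, 1.6); S = 7.3.
u_3 = α_3·S − ½·(s_3)² = 1.6·7.3 − ½·1.6² = 10.4.

10.4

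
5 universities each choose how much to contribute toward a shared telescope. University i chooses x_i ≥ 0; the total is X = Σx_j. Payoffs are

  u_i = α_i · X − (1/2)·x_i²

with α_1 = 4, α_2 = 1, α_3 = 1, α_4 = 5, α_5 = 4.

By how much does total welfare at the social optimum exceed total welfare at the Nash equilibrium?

University i's FOC: ∂u_i/∂x_i = α_i − x_i = 0, so x_i* = α_i.
NE contributions = (4, 1, 1, 5, 4); X = 15.
W^NE = (Σα)·X − ½Σα_i² = 15² − ½·59 = 195.5.
Planner sets x_i = Σα_j = 15 for every i, so X^SO = 5·15 = 75.
W^SO = (Σα)·X^SO − ½·5·(Σα)² = (5/2)·15² = 562.5.
Deadweight loss = W^SO − W^NE = 367.

367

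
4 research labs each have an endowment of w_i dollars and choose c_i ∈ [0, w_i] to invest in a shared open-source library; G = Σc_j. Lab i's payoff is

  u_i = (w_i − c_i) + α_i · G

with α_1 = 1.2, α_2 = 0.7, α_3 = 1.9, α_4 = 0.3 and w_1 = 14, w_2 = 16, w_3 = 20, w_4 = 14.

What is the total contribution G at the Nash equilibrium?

34

∂u_i/∂c_i = α_i − 1, so lab i contributes w_i if α_i > 1, else 0.
α_i > 1 for i ∈ {1, 3}; NE contributions (14, 0, 20, 0), G = 34.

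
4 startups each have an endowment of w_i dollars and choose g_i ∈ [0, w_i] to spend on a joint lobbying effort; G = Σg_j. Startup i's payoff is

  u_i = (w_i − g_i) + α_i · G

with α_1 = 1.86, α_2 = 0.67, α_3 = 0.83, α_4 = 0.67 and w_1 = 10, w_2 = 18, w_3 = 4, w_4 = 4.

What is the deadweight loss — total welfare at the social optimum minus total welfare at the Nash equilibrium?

78.78

∂u_i/∂g_i = α_i − 1, so startup i contributes w_i if α_i > 1, else 0.
α_i > 1 for i ∈ {1}; NE contributions (10, 0, 0, 0), G = 10.
W^NE = Σw_i − G^NE + (Σα_i)·G^NE = 36 + 3.03·10 = 66.3.
Planner: ∂(Σu_j)/∂g_i = Σα_j − 1 = 3.03 > 0, so everyone contributes w_i; G^SO = 36, W^SO = 36 + 3.03·36 = 145.08.
Deadweight loss = 78.78.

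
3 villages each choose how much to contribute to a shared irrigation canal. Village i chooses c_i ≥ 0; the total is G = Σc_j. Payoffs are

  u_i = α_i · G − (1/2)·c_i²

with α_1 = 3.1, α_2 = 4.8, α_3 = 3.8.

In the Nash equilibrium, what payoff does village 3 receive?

Village i's FOC: ∂u_i/∂c_i = α_i − c_i = 0, so c_i* = α_i.
NE contributions = (3.1, 4.8, 3.8); G = 11.7.
u_3 = α_3·G − ½·(c_3)² = 3.8·11.7 − ½·3.8² = 37.24.

37.24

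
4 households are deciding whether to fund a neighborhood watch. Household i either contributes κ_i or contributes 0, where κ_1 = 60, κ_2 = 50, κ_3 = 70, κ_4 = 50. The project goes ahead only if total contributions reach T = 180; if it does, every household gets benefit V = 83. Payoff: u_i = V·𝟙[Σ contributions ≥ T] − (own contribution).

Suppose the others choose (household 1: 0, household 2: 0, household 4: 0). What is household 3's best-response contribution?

Others' total = 0. Even contributing 70 gives 70 < 180: no benefit either way.
Best response: 0.

0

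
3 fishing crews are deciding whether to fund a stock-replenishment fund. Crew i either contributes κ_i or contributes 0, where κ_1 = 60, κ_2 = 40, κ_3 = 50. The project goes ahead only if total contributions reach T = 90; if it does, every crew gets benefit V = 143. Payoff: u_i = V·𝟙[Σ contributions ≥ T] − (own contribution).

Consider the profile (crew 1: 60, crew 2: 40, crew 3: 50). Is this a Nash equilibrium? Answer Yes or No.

Total = 150 ≥ 90: provided.
Crew 1 (pledges 60, payoff 83): dropping to 0 → total 90, payoff 143. Profitable deviation.

No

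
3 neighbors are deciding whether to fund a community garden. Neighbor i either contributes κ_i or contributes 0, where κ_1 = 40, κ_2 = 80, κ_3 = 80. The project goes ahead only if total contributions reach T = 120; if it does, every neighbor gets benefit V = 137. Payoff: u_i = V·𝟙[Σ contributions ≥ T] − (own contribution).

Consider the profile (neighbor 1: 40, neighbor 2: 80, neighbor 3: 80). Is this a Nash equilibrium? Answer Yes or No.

No

Total = 200 ≥ 120: provided.
Neighbor 1 (pledges 40, payoff 97): dropping to 0 → total 160, payoff 137. Profitable deviation.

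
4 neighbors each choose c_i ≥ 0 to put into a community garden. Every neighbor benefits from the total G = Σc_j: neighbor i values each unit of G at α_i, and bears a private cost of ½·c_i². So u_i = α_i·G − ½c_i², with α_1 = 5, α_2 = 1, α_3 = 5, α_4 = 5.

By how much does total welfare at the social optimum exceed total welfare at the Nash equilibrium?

Neighbor i's FOC: ∂u_i/∂c_i = α_i − c_i = 0, so c_i* = α_i.
NE contributions = (5, 1, 5, 5); G = 16.
W^NE = (Σα)·G − ½Σα_i² = 16² − ½·76 = 218.
Planner sets c_i = Σα_j = 16 for every i, so G^SO = 4·16 = 64.
W^SO = (Σα)·G^SO − ½·4·(Σα)² = (4/2)·16² = 512.
Deadweight loss = W^SO − W^NE = 294.

294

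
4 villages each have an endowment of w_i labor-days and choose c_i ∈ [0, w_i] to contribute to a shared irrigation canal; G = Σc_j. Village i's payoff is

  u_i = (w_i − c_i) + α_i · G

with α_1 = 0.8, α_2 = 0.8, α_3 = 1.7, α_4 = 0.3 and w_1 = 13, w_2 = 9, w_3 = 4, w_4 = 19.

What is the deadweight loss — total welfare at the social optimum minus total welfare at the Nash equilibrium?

106.6

∂u_i/∂c_i = α_i − 1, so village i contributes w_i if α_i > 1, else 0.
α_i > 1 for i ∈ {3}; NE contributions (0, 0, 4, 0), G = 4.
W^NE = Σw_i − G^NE + (Σα_i)·G^NE = 45 + 2.6·4 = 55.4.
Planner: ∂(Σu_j)/∂c_i = Σα_j − 1 = 2.6 > 0, so everyone contributes w_i; G^SO = 45, W^SO = 45 + 2.6·45 = 162.
Deadweight loss = 106.6.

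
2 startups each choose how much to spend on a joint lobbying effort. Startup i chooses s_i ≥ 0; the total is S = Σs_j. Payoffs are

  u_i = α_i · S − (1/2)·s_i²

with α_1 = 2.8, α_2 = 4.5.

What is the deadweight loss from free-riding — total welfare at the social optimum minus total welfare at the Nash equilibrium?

Startup i's FOC: ∂u_i/∂s_i = α_i − s_i = 0, so s_i* = α_i.
NE contributions = (2.8, 4.5); S = 7.3.
W^NE = (Σα)·S − ½Σα_i² = 7.3² − ½·28.09 = 39.245.
Planner sets s_i = Σα_j = 7.3 for every i, so S^SO = 2·7.3 = 14.6.
W^SO = (Σα)·S^SO − ½·2·(Σα)² = (2/2)·7.3² = 53.29.
Deadweight loss = W^SO − W^NE = 14.045.

14.045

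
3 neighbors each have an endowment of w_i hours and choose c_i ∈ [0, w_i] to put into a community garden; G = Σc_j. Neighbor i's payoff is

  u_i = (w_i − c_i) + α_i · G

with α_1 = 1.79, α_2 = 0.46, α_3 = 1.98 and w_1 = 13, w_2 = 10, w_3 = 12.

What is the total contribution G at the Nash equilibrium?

∂u_i/∂c_i = α_i − 1, so neighbor i contributes w_i if α_i > 1, else 0.
α_i > 1 for i ∈ {1, 3}; NE contributions (13, 0, 12), G = 25.

25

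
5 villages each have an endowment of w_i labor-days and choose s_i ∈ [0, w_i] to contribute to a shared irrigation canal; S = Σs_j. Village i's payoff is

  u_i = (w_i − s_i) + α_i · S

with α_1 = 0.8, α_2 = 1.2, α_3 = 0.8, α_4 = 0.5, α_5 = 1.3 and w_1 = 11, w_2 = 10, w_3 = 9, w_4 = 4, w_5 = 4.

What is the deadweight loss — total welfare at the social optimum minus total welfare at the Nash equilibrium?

∂u_i/∂s_i = α_i − 1, so village i contributes w_i if α_i > 1, else 0.
α_i > 1 for i ∈ {2, 5}; NE contributions (0, 10, 0, 0, 4), S = 14.
W^NE = Σw_i − S^NE + (Σα_i)·S^NE = 38 + 3.6·14 = 88.4.
Planner: ∂(Σu_j)/∂s_i = Σα_j − 1 = 3.6 > 0, so everyone contributes w_i; S^SO = 38, W^SO = 38 + 3.6·38 = 174.8.
Deadweight loss = 86.4.

86.4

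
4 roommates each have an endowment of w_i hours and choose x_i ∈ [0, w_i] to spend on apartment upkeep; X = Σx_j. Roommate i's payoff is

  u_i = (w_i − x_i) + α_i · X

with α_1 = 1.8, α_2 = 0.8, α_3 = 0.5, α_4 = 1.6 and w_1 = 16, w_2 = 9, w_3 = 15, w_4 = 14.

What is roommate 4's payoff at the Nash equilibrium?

∂u_i/∂x_i = α_i − 1, so roommate i contributes w_i if α_i > 1, else 0.
α_i > 1 for i ∈ {1, 4}; NE contributions (16, 0, 0, 14), X = 30.
u_4 = (14 − 14) + 1.6·30 = 48.

48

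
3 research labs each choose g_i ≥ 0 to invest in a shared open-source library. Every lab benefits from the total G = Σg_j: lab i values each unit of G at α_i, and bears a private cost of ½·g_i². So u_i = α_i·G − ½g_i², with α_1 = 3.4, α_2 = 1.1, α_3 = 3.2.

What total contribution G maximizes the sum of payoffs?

23.1

Planner FOC: ∂(Σu_j)/∂g_i = (Σα_j) − g_i = 0, so g_i^SO = Σα_j = 7.7 for every i; G^SO = 23.1.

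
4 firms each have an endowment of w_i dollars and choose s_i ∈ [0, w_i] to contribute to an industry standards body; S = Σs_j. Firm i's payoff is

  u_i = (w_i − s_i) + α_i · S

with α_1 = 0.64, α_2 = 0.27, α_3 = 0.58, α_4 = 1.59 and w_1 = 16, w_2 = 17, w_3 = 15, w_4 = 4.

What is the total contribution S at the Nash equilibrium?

∂u_i/∂s_i = α_i − 1, so firm i contributes w_i if α_i > 1, else 0.
α_i > 1 for i ∈ {4}; NE contributions (0, 0, 0, 4), S = 4.

4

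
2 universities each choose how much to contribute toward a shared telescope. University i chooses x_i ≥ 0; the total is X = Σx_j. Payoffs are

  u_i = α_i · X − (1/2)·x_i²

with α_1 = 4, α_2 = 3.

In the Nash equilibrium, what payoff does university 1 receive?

20

University i's FOC: ∂u_i/∂x_i = α_i − x_i = 0, so x_i* = α_i.
NE contributions = (4, 3); X = 7.
u_1 = α_1·X − ½·(x_1)² = 4·7 − ½·4² = 20.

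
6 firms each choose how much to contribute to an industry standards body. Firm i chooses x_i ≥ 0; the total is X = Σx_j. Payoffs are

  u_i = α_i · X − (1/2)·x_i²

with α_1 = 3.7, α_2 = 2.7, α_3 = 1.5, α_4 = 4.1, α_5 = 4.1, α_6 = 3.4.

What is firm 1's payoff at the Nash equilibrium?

Firm i's FOC: ∂u_i/∂x_i = α_i − x_i = 0, so x_i* = α_i.
NE contributions = (3.7, 2.7, 1.5, 4.1, 4.1, 3.4); X = 19.5.
u_1 = α_1·X − ½·(x_1)² = 3.7·19.5 − ½·3.7² = 65.305.

65.305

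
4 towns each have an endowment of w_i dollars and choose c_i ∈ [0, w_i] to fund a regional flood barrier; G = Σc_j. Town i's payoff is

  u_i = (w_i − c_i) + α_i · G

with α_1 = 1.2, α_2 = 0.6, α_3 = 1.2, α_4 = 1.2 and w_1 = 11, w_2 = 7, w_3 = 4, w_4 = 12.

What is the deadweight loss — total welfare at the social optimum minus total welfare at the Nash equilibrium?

22.4

∂u_i/∂c_i = α_i − 1, so town i contributes w_i if α_i > 1, else 0.
α_i > 1 for i ∈ {1, 3, 4}; NE contributions (11, 0, 4, 12), G = 27.
W^NE = Σw_i − G^NE + (Σα_i)·G^NE = 34 + 3.2·27 = 120.4.
Planner: ∂(Σu_j)/∂c_i = Σα_j − 1 = 3.2 > 0, so everyone contributes w_i; G^SO = 34, W^SO = 34 + 3.2·34 = 142.8.
Deadweight loss = 22.4.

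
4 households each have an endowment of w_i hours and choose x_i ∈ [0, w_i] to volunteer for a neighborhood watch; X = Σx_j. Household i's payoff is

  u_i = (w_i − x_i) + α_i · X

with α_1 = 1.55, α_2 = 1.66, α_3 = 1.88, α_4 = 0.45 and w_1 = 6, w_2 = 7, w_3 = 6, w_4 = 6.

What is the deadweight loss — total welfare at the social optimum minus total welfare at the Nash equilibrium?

27.24

∂u_i/∂x_i = α_i − 1, so household i contributes w_i if α_i > 1, else 0.
α_i > 1 for i ∈ {1, 2, 3}; NE contributions (6, 7, 6, 0), X = 19.
W^NE = Σw_i − X^NE + (Σα_i)·X^NE = 25 + 4.54·19 = 111.26.
Planner: ∂(Σu_j)/∂x_i = Σα_j − 1 = 4.54 > 0, so everyone contributes w_i; X^SO = 25, W^SO = 25 + 4.54·25 = 138.5.
Deadweight loss = 27.24.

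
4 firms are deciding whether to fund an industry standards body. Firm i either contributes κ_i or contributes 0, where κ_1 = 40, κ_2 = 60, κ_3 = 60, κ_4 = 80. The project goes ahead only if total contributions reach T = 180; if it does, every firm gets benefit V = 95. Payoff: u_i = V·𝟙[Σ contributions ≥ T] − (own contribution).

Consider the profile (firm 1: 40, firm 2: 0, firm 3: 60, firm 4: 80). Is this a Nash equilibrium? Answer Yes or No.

Total = 180 ≥ 180: provided.
Firm 1 (pledges 40, payoff 55): dropping to 0 → total 140, payoff 0. No gain.
Firm 2 (pledges 0, payoff 95): pledging 60 → total 240, payoff 35. No gain.
Firm 3 (pledges 60, payoff 35): dropping to 0 → total 120, payoff 0. No gain.
Firm 4 (pledges 80, payoff 15): dropping to 0 → total 100, payoff 0. No gain.

Yes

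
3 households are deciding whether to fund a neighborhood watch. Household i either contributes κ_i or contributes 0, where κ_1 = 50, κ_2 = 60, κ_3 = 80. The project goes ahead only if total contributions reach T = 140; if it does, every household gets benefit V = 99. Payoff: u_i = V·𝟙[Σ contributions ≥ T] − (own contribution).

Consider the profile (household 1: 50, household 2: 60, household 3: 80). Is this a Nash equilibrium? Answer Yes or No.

No

Total = 190 ≥ 140: provided.
Household 1 (pledges 50, payoff 49): dropping to 0 → total 140, payoff 99. Profitable deviation.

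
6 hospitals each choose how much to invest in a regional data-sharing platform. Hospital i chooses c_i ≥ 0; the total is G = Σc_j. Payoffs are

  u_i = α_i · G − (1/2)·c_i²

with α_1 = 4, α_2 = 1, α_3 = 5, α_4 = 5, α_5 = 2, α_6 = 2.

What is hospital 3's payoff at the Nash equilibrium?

Hospital i's FOC: ∂u_i/∂c_i = α_i − c_i = 0, so c_i* = α_i.
NE contributions = (4, 1, 5, 5, 2, 2); G = 19.
u_3 = α_3·G − ½·(c_3)² = 5·19 − ½·5² = 82.5.

82.5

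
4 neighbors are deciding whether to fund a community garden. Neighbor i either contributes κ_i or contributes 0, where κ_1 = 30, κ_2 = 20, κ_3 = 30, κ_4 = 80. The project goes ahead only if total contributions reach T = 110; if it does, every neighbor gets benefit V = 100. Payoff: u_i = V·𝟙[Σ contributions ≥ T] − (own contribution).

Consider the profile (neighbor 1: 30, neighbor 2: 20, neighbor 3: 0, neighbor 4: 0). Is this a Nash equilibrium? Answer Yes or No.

Total = 50 < 110: not provided.
Neighbor 1 (pledges 30, payoff -30): dropping to 0 → total 20, payoff 0. Profitable deviation.

No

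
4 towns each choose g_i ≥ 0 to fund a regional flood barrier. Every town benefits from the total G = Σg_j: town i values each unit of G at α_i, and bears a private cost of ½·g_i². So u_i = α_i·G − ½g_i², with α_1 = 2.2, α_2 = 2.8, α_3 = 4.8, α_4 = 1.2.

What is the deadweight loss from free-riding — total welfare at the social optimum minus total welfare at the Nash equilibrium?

Town i's FOC: ∂u_i/∂g_i = α_i − g_i = 0, so g_i* = α_i.
NE contributions = (2.2, 2.8, 4.8, 1.2); G = 11.
W^NE = (Σα)·G − ½Σα_i² = 11² − ½·37.16 = 102.42.
Planner sets g_i = Σα_j = 11 for every i, so G^SO = 4·11 = 44.
W^SO = (Σα)·G^SO − ½·4·(Σα)² = (4/2)·11² = 242.
Deadweight loss = W^SO − W^NE = 139.58.

139.58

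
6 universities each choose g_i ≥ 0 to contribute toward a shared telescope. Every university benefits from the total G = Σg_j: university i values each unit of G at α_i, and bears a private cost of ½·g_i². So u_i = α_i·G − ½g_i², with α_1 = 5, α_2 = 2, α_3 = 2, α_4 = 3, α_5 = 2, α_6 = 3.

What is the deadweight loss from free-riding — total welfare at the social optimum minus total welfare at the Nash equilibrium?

605.5

University i's FOC: ∂u_i/∂g_i = α_i − g_i = 0, so g_i* = α_i.
NE contributions = (5, 2, 2, 3, 2, 3); G = 17.
W^NE = (Σα)·G − ½Σα_i² = 17² − ½·55 = 261.5.
Planner sets g_i = Σα_j = 17 for every i, so G^SO = 6·17 = 102.
W^SO = (Σα)·G^SO − ½·6·(Σα)² = (6/2)·17² = 867.
Deadweight loss = W^SO − W^NE = 605.5.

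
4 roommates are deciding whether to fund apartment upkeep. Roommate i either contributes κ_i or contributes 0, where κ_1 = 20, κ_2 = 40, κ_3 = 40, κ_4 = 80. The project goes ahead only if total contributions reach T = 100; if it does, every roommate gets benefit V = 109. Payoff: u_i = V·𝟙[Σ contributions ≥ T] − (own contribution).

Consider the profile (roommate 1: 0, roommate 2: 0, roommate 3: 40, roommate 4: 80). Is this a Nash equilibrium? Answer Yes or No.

Total = 120 ≥ 100: provided.
Roommate 1 (pledges 0, payoff 109): pledging 20 → total 140, payoff 89. No gain.
Roommate 2 (pledges 0, payoff 109): pledging 40 → total 160, payoff 69. No gain.
Roommate 3 (pledges 40, payoff 69): dropping to 0 → total 80, payoff 0. No gain.
Roommate 4 (pledges 80, payoff 29): dropping to 0 → total 40, payoff 0. No gain.

Yes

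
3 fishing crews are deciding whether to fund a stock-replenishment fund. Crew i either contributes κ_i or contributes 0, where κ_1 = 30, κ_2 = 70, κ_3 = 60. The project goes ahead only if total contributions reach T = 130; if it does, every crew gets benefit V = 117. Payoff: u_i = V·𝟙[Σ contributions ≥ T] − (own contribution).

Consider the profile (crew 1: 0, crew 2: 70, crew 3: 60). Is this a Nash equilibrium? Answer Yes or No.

Yes

Total = 130 ≥ 130: provided.
Crew 1 (pledges 0, payoff 117): pledging 30 → total 160, payoff 87. No gain.
Crew 2 (pledges 70, payoff 47): dropping to 0 → total 60, payoff 0. No gain.
Crew 3 (pledges 60, payoff 57): dropping to 0 → total 70, payoff 0. No gain.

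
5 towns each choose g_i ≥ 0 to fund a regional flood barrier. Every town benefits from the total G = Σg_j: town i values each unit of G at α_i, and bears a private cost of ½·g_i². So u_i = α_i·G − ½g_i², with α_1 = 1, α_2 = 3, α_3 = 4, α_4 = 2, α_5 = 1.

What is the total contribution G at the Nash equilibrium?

11

Town i's FOC: ∂u_i/∂g_i = α_i − g_i = 0, so g_i* = α_i.
NE contributions = (1, 3, 4, 2, 1); G = 11.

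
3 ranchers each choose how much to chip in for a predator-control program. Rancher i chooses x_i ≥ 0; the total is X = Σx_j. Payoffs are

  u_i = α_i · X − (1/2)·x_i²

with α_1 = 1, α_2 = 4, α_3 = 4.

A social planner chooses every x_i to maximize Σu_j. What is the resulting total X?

Planner FOC: ∂(Σu_j)/∂x_i = (Σα_j) − x_i = 0, so x_i^SO = Σα_j = 9 for every i; X^SO = 27.

27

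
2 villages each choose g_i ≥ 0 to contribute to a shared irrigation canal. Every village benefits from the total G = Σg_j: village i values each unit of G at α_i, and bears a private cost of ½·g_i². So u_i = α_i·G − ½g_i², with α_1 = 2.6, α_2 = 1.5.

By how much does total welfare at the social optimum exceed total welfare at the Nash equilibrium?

Village i's FOC: ∂u_i/∂g_i = α_i − g_i = 0, so g_i* = α_i.
NE contributions = (2.6, 1.5); G = 4.1.
W^NE = (Σα)·G − ½Σα_i² = 4.1² − ½·9.01 = 12.305.
Planner sets g_i = Σα_j = 4.1 for every i, so G^SO = 2·4.1 = 8.2.
W^SO = (Σα)·G^SO − ½·2·(Σα)² = (2/2)·4.1² = 16.81.
Deadweight loss = W^SO − W^NE = 4.505.

4.505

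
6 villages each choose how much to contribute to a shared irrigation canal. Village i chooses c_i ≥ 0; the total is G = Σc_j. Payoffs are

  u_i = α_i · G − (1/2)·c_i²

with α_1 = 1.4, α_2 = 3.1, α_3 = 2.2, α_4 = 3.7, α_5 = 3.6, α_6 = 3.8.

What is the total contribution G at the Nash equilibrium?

17.8

Village i's FOC: ∂u_i/∂c_i = α_i − c_i = 0, so c_i* = α_i.
NE contributions = (1.4, 3.1, 2.2, 3.7, 3.6, 3.8); G = 17.8.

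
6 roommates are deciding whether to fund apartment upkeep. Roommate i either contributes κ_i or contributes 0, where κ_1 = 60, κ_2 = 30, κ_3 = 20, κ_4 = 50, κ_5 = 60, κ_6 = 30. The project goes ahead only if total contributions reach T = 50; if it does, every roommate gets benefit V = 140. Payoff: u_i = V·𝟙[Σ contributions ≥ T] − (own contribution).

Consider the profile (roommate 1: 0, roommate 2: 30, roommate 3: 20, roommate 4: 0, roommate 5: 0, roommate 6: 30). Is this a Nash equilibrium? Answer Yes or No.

Total = 80 ≥ 50: provided.
Roommate 1 (pledges 0, payoff 140): pledging 60 → total 140, payoff 80. No gain.
Roommate 2 (pledges 30, payoff 110): dropping to 0 → total 50, payoff 140. Profitable deviation.

No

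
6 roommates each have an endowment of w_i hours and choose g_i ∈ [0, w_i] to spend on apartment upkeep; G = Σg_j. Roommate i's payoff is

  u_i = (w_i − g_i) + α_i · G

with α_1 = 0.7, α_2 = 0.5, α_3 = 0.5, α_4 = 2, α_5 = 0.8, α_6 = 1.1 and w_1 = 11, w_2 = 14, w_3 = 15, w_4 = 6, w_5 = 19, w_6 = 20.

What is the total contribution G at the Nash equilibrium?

26

∂u_i/∂g_i = α_i − 1, so roommate i contributes w_i if α_i > 1, else 0.
α_i > 1 for i ∈ {4, 6}; NE contributions (0, 0, 0, 6, 0, 20), G = 26.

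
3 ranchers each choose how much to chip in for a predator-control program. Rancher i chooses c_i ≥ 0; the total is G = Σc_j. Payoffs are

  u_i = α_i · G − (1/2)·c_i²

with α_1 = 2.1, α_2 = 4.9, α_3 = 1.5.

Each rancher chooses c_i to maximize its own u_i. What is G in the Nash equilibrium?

Rancher i's FOC: ∂u_i/∂c_i = α_i − c_i = 0, so c_i* = α_i.
NE contributions = (2.1, 4.9, 1.5); G = 8.5.

8.5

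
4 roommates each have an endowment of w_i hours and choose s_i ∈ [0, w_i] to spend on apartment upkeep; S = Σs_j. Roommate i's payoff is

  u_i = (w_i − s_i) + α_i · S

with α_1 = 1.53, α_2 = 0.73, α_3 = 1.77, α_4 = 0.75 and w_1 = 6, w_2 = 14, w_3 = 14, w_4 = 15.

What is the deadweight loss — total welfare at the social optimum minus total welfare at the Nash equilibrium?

109.62

∂u_i/∂s_i = α_i − 1, so roommate i contributes w_i if α_i > 1, else 0.
α_i > 1 for i ∈ {1, 3}; NE contributions (6, 0, 14, 0), S = 20.
W^NE = Σw_i − S^NE + (Σα_i)·S^NE = 49 + 3.78·20 = 124.6.
Planner: ∂(Σu_j)/∂s_i = Σα_j − 1 = 3.78 > 0, so everyone contributes w_i; S^SO = 49, W^SO = 49 + 3.78·49 = 234.22.
Deadweight loss = 109.62.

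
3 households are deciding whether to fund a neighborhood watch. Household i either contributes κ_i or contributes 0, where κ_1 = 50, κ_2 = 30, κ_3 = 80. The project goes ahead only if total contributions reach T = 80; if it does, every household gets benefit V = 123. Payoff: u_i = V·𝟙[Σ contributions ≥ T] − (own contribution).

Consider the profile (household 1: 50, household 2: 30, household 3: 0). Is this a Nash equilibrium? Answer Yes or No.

Yes

Total = 80 ≥ 80: provided.
Household 1 (pledges 50, payoff 73): dropping to 0 → total 30, payoff 0. No gain.
Household 2 (pledges 30, payoff 93): dropping to 0 → total 50, payoff 0. No gain.
Household 3 (pledges 0, payoff 123): pledging 80 → total 160, payoff 43. No gain.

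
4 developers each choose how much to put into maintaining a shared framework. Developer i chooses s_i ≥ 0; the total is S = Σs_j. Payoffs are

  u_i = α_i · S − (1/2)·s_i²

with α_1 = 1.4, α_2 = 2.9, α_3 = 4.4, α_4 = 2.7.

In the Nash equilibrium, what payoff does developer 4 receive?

Developer i's FOC: ∂u_i/∂s_i = α_i − s_i = 0, so s_i* = α_i.
NE contributions = (1.4, 2.9, 4.4, 2.7); S = 11.4.
u_4 = α_4·S − ½·(s_4)² = 2.7·11.4 − ½·2.7² = 27.135.

27.135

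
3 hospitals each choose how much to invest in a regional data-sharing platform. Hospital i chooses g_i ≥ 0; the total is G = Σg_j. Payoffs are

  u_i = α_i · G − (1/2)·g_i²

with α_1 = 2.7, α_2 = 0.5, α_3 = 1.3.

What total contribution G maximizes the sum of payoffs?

13.5

Planner FOC: ∂(Σu_j)/∂g_i = (Σα_j) − g_i = 0, so g_i^SO = Σα_j = 4.5 for every i; G^SO = 13.5.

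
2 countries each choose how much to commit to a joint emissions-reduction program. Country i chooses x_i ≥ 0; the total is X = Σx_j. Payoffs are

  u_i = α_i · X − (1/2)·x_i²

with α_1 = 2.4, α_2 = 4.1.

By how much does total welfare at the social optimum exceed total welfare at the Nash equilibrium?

Country i's FOC: ∂u_i/∂x_i = α_i − x_i = 0, so x_i* = α_i.
NE contributions = (2.4, 4.1); X = 6.5.
W^NE = (Σα)·X − ½Σα_i² = 6.5² − ½·22.57 = 30.965.
Planner sets x_i = Σα_j = 6.5 for every i, so X^SO = 2·6.5 = 13.
W^SO = (Σα)·X^SO − ½·2·(Σα)² = (2/2)·6.5² = 42.25.
Deadweight loss = W^SO − W^NE = 11.285.

11.285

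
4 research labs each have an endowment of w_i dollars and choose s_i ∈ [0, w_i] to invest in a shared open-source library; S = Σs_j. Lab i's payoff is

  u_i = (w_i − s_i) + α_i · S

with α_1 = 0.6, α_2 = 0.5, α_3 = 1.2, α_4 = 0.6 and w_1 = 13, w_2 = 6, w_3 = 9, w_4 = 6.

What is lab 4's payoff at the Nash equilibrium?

∂u_i/∂s_i = α_i − 1, so lab i contributes w_i if α_i > 1, else 0.
α_i > 1 for i ∈ {3}; NE contributions (0, 0, 9, 0), S = 9.
u_4 = (6 − 0) + 0.6·9 = 11.4.

11.4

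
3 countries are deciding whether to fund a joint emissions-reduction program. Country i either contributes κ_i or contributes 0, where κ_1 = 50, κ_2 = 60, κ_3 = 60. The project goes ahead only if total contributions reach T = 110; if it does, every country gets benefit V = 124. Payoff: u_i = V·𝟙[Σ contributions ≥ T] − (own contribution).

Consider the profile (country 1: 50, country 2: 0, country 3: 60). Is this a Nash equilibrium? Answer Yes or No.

Yes

Total = 110 ≥ 110: provided.
Country 1 (pledges 50, payoff 74): dropping to 0 → total 60, payoff 0. No gain.
Country 2 (pledges 0, payoff 124): pledging 60 → total 170, payoff 64. No gain.
Country 3 (pledges 60, payoff 64): dropping to 0 → total 50, payoff 0. No gain.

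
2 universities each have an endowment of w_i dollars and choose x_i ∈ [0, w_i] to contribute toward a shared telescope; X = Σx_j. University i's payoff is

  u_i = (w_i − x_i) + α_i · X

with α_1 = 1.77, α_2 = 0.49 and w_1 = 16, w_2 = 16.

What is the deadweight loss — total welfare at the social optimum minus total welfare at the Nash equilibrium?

∂u_i/∂x_i = α_i − 1, so university i contributes w_i if α_i > 1, else 0.
α_i > 1 for i ∈ {1}; NE contributions (16, 0), X = 16.
W^NE = Σw_i − X^NE + (Σα_i)·X^NE = 32 + 1.26·16 = 52.16.
Planner: ∂(Σu_j)/∂x_i = Σα_j − 1 = 1.26 > 0, so everyone contributes w_i; X^SO = 32, W^SO = 32 + 1.26·32 = 72.32.
Deadweight loss = 20.16.

20.16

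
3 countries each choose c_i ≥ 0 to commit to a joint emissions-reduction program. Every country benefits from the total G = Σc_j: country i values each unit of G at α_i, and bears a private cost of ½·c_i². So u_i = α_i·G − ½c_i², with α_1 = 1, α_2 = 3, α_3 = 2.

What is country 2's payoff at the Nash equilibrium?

13.5

Country i's FOC: ∂u_i/∂c_i = α_i − c_i = 0, so c_i* = α_i.
NE contributions = (1, 3, 2); G = 6.
u_2 = α_2·G − ½·(c_2)² = 3·6 − ½·3² = 13.5.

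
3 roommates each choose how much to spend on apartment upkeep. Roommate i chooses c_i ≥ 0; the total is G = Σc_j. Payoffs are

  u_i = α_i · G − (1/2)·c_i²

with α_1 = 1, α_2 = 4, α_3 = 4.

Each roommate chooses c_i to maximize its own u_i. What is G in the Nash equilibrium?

9

Roommate i's FOC: ∂u_i/∂c_i = α_i − c_i = 0, so c_i* = α_i.
NE contributions = (1, 4, 4); G = 9.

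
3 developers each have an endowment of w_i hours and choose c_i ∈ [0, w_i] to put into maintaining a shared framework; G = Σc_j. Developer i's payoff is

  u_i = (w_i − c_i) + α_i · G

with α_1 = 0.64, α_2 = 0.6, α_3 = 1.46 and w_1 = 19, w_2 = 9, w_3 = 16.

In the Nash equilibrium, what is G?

∂u_i/∂c_i = α_i − 1, so developer i contributes w_i if α_i > 1, else 0.
α_i > 1 for i ∈ {3}; NE contributions (0, 0, 16), G = 16.

16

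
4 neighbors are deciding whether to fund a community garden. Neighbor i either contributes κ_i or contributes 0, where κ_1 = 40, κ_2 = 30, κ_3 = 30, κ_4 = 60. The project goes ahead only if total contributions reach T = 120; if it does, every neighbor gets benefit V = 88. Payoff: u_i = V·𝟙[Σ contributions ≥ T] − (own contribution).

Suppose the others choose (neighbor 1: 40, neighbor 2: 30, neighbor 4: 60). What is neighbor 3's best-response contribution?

Others' total = 130 ≥ 120; contributing adds cost 30 for no extra benefit.
Best response: 0.

0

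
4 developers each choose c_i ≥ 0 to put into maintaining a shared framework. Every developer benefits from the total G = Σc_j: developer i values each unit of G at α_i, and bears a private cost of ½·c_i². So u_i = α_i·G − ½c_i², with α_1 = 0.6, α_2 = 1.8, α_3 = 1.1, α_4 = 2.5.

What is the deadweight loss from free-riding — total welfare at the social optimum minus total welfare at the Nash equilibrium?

41.53

Developer i's FOC: ∂u_i/∂c_i = α_i − c_i = 0, so c_i* = α_i.
NE contributions = (0.6, 1.8, 1.1, 2.5); G = 6.
W^NE = (Σα)·G − ½Σα_i² = 6² − ½·11.06 = 30.47.
Planner sets c_i = Σα_j = 6 for every i, so G^SO = 4·6 = 24.
W^SO = (Σα)·G^SO − ½·4·(Σα)² = (4/2)·6² = 72.
Deadweight loss = W^SO − W^NE = 41.53.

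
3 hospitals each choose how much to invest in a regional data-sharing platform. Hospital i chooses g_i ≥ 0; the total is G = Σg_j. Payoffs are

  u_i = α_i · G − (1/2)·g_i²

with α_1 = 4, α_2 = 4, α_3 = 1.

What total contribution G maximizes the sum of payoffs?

Planner FOC: ∂(Σu_j)/∂g_i = (Σα_j) − g_i = 0, so g_i^SO = Σα_j = 9 for every i; G^SO = 27.

27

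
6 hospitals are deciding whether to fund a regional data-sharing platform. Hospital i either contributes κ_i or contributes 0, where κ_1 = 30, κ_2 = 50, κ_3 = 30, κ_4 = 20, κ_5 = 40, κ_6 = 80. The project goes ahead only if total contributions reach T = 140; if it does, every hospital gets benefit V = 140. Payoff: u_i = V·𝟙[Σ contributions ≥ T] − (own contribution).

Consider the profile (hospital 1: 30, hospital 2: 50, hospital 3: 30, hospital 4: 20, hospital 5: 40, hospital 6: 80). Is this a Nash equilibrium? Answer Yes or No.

No

Total = 250 ≥ 140: provided.
Hospital 1 (pledges 30, payoff 110): dropping to 0 → total 220, payoff 140. Profitable deviation.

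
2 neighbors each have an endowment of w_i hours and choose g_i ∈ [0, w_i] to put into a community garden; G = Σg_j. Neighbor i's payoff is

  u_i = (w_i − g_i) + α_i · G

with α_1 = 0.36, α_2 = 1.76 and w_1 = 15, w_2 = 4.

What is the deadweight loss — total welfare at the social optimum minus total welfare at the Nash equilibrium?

∂u_i/∂g_i = α_i − 1, so neighbor i contributes w_i if α_i > 1, else 0.
α_i > 1 for i ∈ {2}; NE contributions (0, 4), G = 4.
W^NE = Σw_i − G^NE + (Σα_i)·G^NE = 19 + 1.12·4 = 23.48.
Planner: ∂(Σu_j)/∂g_i = Σα_j − 1 = 1.12 > 0, so everyone contributes w_i; G^SO = 19, W^SO = 19 + 1.12·19 = 40.28.
Deadweight loss = 16.8.

16.8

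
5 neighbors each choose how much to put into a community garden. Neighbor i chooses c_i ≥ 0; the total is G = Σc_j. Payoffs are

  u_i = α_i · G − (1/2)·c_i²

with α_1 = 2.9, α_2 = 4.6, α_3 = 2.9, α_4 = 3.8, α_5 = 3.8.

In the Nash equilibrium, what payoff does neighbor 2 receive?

Neighbor i's FOC: ∂u_i/∂c_i = α_i − c_i = 0, so c_i* = α_i.
NE contributions = (2.9, 4.6, 2.9, 3.8, 3.8); G = 18.
u_2 = α_2·G − ½·(c_2)² = 4.6·18 − ½·4.6² = 72.22.

72.22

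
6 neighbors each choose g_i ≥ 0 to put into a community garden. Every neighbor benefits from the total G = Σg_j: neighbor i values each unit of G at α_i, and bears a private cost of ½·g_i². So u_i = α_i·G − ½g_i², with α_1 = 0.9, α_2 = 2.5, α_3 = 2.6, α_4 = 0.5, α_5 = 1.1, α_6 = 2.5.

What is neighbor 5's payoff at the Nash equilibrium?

10.505

Neighbor i's FOC: ∂u_i/∂g_i = α_i − g_i = 0, so g_i* = α_i.
NE contributions = (0.9, 2.5, 2.6, 0.5, 1.1, 2.5); G = 10.1.
u_5 = α_5·G − ½·(g_5)² = 1.1·10.1 − ½·1.1² = 10.505.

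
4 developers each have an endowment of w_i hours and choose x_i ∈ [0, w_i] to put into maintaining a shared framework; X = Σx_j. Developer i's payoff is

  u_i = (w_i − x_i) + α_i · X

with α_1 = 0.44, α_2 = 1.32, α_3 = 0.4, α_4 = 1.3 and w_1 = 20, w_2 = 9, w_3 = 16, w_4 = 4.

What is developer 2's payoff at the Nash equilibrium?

∂u_i/∂x_i = α_i − 1, so developer i contributes w_i if α_i > 1, else 0.
α_i > 1 for i ∈ {2, 4}; NE contributions (0, 9, 0, 4), X = 13.
u_2 = (9 − 9) + 1.32·13 = 17.16.

17.16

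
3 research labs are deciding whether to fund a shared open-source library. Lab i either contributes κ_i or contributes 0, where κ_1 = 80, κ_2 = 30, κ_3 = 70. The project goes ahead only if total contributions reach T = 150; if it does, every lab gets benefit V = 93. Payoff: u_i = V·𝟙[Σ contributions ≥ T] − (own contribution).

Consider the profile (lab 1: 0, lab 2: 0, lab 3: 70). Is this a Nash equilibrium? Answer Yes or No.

No

Total = 70 < 150: not provided.
Lab 1 (pledges 0, payoff 0): pledging 80 → total 150, payoff 13. Profitable deviation.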